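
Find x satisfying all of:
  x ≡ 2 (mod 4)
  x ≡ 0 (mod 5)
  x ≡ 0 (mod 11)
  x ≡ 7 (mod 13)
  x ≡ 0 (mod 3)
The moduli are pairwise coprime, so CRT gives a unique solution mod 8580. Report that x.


Product of moduli M = 4 · 5 · 11 · 13 · 3 = 8580.
Merge one congruence at a time:
  Start: x ≡ 2 (mod 4).
  Combine with x ≡ 0 (mod 5); new modulus lcm = 20.
    Write x = 2 + 4·t and substitute into x ≡ 0 (mod 5): 4·t ≡ 0 − 2 = -2 (mod 5).
    Reduce coefficients mod 5: 4·t ≡ 3 (mod 5).
    The inverse of 4 mod 5 is 4 (since 4·4 = 16 = 3·5 + 1), so t ≡ 4·3 = 12 ≡ 2 (mod 5).
    Then x = 2 + 4·2 = 10, valid modulo lcm(4, 5) = 20: x ≡ 10 (mod 20).
  Combine with x ≡ 0 (mod 11); new modulus lcm = 220.
    Write x = 10 + 20·t and substitute into x ≡ 0 (mod 11): 20·t ≡ 0 − 10 = -10 (mod 11).
    Reduce coefficients mod 11: 9·t ≡ 1 (mod 11).
    The inverse of 9 mod 11 is 5 (since 9·5 = 45 = 4·11 + 1), so t ≡ 5·1 = 5 ≡ 5 (mod 11).
    Then x = 10 + 20·5 = 110, valid modulo lcm(20, 11) = 220: x ≡ 110 (mod 220).
  Combine with x ≡ 7 (mod 13); new modulus lcm = 2860.
    Write x = 110 + 220·t and substitute into x ≡ 7 (mod 13): 220·t ≡ 7 − 110 = -103 (mod 13).
    Reduce coefficients mod 13: 12·t ≡ 1 (mod 13).
    The inverse of 12 mod 13 is 12 (since 12·12 = 144 = 11·13 + 1), so t ≡ 12·1 = 12 ≡ 12 (mod 13).
    Then x = 110 + 220·12 = 2750, valid modulo lcm(220, 13) = 2860: x ≡ 2750 (mod 2860).
  Combine with x ≡ 0 (mod 3); new modulus lcm = 8580.
    Write x = 2750 + 2860·t and substitute into x ≡ 0 (mod 3): 2860·t ≡ 0 − 2750 = -2750 (mod 3).
    Reduce coefficients mod 3: 1·t ≡ 1 (mod 3).
    So t ≡ 1 (mod 3).
    Then x = 2750 + 2860·1 = 5610, valid modulo lcm(2860, 3) = 8580: x ≡ 5610 (mod 8580).
Verify against each original: 5610 mod 4 = 2, 5610 mod 5 = 0, 5610 mod 11 = 0, 5610 mod 13 = 7, 5610 mod 3 = 0.

x ≡ 5610 (mod 8580).


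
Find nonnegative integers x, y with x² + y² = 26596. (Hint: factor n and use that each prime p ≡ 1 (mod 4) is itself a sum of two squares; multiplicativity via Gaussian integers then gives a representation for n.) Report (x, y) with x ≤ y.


Step 1: Factor n = 26596 = 2^2 · 61 · 109.
Step 2: Check the mod-4 condition on each prime factor: 2 = 2 (special); 61 ≡ 1 (mod 4), exponent 1; 109 ≡ 1 (mod 4), exponent 1.
All primes ≡ 3 (mod 4) appear to even exponent (or don't appear), so by the two-squares theorem n IS expressible as a sum of two squares.
Step 3: Build a representation. Group n = k² · m with k = 2 and m = 61 · 109 = 6649 (a product of primes ≡ 1 (mod 4)); a representation of m scales to one of n via (k·x)² + (k·y)² = k²(x² + y²). Each prime p ≡ 1 (mod 4) is itself a sum of two squares; find a² by testing p − a² for a perfect square:
  61: 61 − 1² = 60, 61 − 2² = 57, 61 − 3² = 52, 61 − 4² = 45, 61 − 5² = 36 = 6² ⇒ 61 = 5² + 6².
  109: 109 − 1² = 108, 109 − 2² = 105, 109 − 3² = 100 = 10² ⇒ 109 = 3² + 10².
  Combine using the Brahmagupta–Fibonacci identity (a² + b²)(c² + d²) = (ac − bd)² + (ad + bc)² = (ac + bd)² + (ad − bc)²:
  61 · 109 = 6649: from (5² + 6²)(3² + 10²), take (5·3 − 6·10, 5·10 + 6·3) = (15 − 60, 50 + 18) = (-45, 68); dropping signs (only squares matter) gives (45, 68); check 45² + 68² = 2025 + 4624 = 6649 ✓.
  Scale by k = 2: (2·45, 2·68) = (90, 136).
Step 4: Order so x ≤ y and verify: 90² + 136² = 8100 + 18496 = 26596 = n. ✓

n = 26596 = 90² + 136² (one valid representation with x ≤ y).


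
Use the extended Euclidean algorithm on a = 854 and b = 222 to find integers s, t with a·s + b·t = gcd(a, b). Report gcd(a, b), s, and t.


Euclidean algorithm on (854, 222) — divide until remainder is 0:
  854 = 3 · 222 + 188
  222 = 1 · 188 + 34
  188 = 5 · 34 + 18
  34 = 1 · 18 + 16
  18 = 1 · 16 + 2
  16 = 8 · 2 + 0
gcd(854, 222) = 2.
Track Bezout coefficients alongside the remainders: start with r₀ = 854 = a·1 + b·0 (s = 1, t = 0) and r₁ = 222 = a·0 + b·1 (s = 0, t = 1); each new remainder r_{k+1} = r_{k-1} − q_k·r_k inherits s_{k+1} = s_{k-1} − q_k·s_k, t_{k+1} = t_{k-1} − q_k·t_k, so r_k = a·s_k + b·t_k at every step:
  q = 3: r = 188, s = 1 − 3·0 = 1, t = 0 − 3·1 = -3  (check: 854·1 + 222·(-3) = 188)
  q = 1: r = 34, s = 0 − 1·1 = -1, t = 1 − 1·(-3) = 4  (check: 854·(-1) + 222·4 = 34)
  q = 5: r = 18, s = 1 − 5·(-1) = 6, t = -3 − 5·4 = -23  (check: 854·6 + 222·(-23) = 18)
  q = 1: r = 16, s = -1 − 1·6 = -7, t = 4 − 1·(-23) = 27  (check: 854·(-7) + 222·27 = 16)
  q = 1: r = 2, s = 6 − 1·(-7) = 13, t = -23 − 1·27 = -50  (check: 854·13 + 222·(-50) = 2)
The row with r = 2 (the gcd) gives the Bezout coefficients s = 13, t = -50.
Result: 854 · (13) + 222 · (-50) = 2.

gcd(854, 222) = 2; s = 13, t = -50 (check: 854·13 + 222·(-50) = 2).


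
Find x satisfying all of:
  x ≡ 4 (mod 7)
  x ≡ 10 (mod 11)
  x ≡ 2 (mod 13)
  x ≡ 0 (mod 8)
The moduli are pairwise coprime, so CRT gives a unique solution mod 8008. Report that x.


Product of moduli M = 7 · 11 · 13 · 8 = 8008.
Merge one congruence at a time:
  Start: x ≡ 4 (mod 7).
  Combine with x ≡ 10 (mod 11); new modulus lcm = 77.
    Write x = 4 + 7·t and substitute into x ≡ 10 (mod 11): 7·t ≡ 10 − 4 = 6 (mod 11).
    The inverse of 7 mod 11 is 8 (since 7·8 = 56 = 5·11 + 1), so t ≡ 8·6 = 48 ≡ 4 (mod 11).
    Then x = 4 + 7·4 = 32, valid modulo lcm(7, 11) = 77: x ≡ 32 (mod 77).
  Combine with x ≡ 2 (mod 13); new modulus lcm = 1001.
    Write x = 32 + 77·t and substitute into x ≡ 2 (mod 13): 77·t ≡ 2 − 32 = -30 (mod 13).
    Reduce coefficients mod 13: 12·t ≡ 9 (mod 13).
    The inverse of 12 mod 13 is 12 (since 12·12 = 144 = 11·13 + 1), so t ≡ 12·9 = 108 ≡ 4 (mod 13).
    Then x = 32 + 77·4 = 340, valid modulo lcm(77, 13) = 1001: x ≡ 340 (mod 1001).
  Combine with x ≡ 0 (mod 8); new modulus lcm = 8008.
    Write x = 340 + 1001·t and substitute into x ≡ 0 (mod 8): 1001·t ≡ 0 − 340 = -340 (mod 8).
    Reduce coefficients mod 8: 1·t ≡ 4 (mod 8).
    So t ≡ 4 (mod 8).
    Then x = 340 + 1001·4 = 4344, valid modulo lcm(1001, 8) = 8008: x ≡ 4344 (mod 8008).
Verify against each original: 4344 mod 7 = 4, 4344 mod 11 = 10, 4344 mod 13 = 2, 4344 mod 8 = 0.

x ≡ 4344 (mod 8008).


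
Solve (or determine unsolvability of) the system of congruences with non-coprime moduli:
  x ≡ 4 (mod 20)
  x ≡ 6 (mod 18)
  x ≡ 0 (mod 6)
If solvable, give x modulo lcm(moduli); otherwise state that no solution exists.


Moduli 20, 18, 6 are not pairwise coprime, so CRT works modulo lcm(m_i) when all pairwise compatibility conditions hold.
Pairwise compatibility: gcd(m_i, m_j) must divide a_i - a_j for every pair.
Merge one congruence at a time:
  Start: x ≡ 4 (mod 20).
  Combine with x ≡ 6 (mod 18): gcd(20, 18) = 2; 6 - 4 = 2, which IS divisible by 2, so compatible.
    Write x = 4 + 20·t and substitute into x ≡ 6 (mod 18): 20·t ≡ 6 − 4 = 2 (mod 18).
    Divide the congruence (and modulus) by g = 2: 10·t ≡ 1 (mod 9).
    Reduce coefficients mod 9: 1·t ≡ 1 (mod 9).
    So t ≡ 1 (mod 9).
    Then x = 4 + 20·1 = 24, valid modulo lcm(20, 18) = 180: x ≡ 24 (mod 180).
  Combine with x ≡ 0 (mod 6): gcd(180, 6) = 6; 0 - 24 = -24, which IS divisible by 6, so compatible.
    Write x = 24 + 180·t and substitute into x ≡ 0 (mod 6): 180·t ≡ 0 − 24 = -24 (mod 6).
    Divide the congruence (and modulus) by g = 6: 30·t ≡ -4 (mod 1).
    Modulo 1 every t works; take t = 0.
    Then x = 24 + 180·0 = 24, valid modulo lcm(180, 6) = 180: x ≡ 24 (mod 180).
Verify: 24 mod 20 = 4, 24 mod 18 = 6, 24 mod 6 = 0.

x ≡ 24 (mod 180).


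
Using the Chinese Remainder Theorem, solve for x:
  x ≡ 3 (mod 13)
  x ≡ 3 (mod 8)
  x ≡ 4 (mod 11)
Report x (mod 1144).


Moduli 13, 8, 11 are pairwise coprime; by CRT there is a unique solution modulo M = 13 · 8 · 11 = 1144.
Solve pairwise, accumulating the modulus:
  Start with x ≡ 3 (mod 13).
  Combine with x ≡ 3 (mod 8): since gcd(13, 8) = 1, we get a unique residue mod 104.
    Write x = 3 + 13·t and substitute into x ≡ 3 (mod 8): 13·t ≡ 3 − 3 = 0 (mod 8).
    Reduce coefficients mod 8: 5·t ≡ 0 (mod 8).
    The inverse of 5 mod 8 is 5 (since 5·5 = 25 = 3·8 + 1), so t ≡ 5·0 = 0 ≡ 0 (mod 8).
    Then x = 3 + 13·0 = 3, valid modulo lcm(13, 8) = 104: x ≡ 3 (mod 104).
  Combine with x ≡ 4 (mod 11): since gcd(104, 11) = 1, we get a unique residue mod 1144.
    Write x = 3 + 104·t and substitute into x ≡ 4 (mod 11): 104·t ≡ 4 − 3 = 1 (mod 11).
    Reduce coefficients mod 11: 5·t ≡ 1 (mod 11).
    The inverse of 5 mod 11 is 9 (since 5·9 = 45 = 4·11 + 1), so t ≡ 9·1 = 9 ≡ 9 (mod 11).
    Then x = 3 + 104·9 = 939, valid modulo lcm(104, 11) = 1144: x ≡ 939 (mod 1144).
Verify: 939 mod 13 = 3 ✓, 939 mod 8 = 3 ✓, 939 mod 11 = 4 ✓.

x ≡ 939 (mod 1144).


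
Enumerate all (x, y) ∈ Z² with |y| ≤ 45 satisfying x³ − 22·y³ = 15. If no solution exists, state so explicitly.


The equation is x³ - 22y³ = 15. For fixed y, x³ = 22·y³ + 15, so a solution requires the RHS to be a perfect cube.
Strategy: iterate y from -45 to 45, compute RHS = 22·y³ + 15, and check whether it is a (positive or negative) perfect cube.
Check small values of y:
  y = 0: RHS = 15 is not a perfect cube.
  y = 1: RHS = 37 is not a perfect cube.
  y = -1: RHS = -7 is not a perfect cube.
  y = 2: RHS = 191 is not a perfect cube.
  y = -2: RHS = -161 is not a perfect cube.
  y = 3: RHS = 609 is not a perfect cube.
  y = -3: RHS = -579 is not a perfect cube.
Continuing the search up to |y| = 45 finds no solutions either.
No (x, y) in the scanned range satisfies the equation.

No integer solutions with |y| ≤ 45.


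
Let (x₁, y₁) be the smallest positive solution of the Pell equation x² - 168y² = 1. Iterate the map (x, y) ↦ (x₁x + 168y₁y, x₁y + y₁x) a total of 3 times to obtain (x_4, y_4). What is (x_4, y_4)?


Step 1: Find the fundamental solution (x₁, y₁) of x² - 168y² = 1.
  Expand √168 as a continued fraction. a₀ = ⌊√168⌋ = 12; iterate m_{k+1} = d_k·a_k − m_k, d_{k+1} = (168 − m_{k+1}²)/d_k, a_{k+1} = ⌊(a₀ + m_{k+1})/d_{k+1}⌋ (starting m₀ = 0, d₀ = 1), with convergents p_k = a_k·p_{k-1} + p_{k-2}, q_k = a_k·q_{k-1} + q_{k-2} (p₋₁ = 1, q₋₁ = 0):
  k = 0: a₀ = 12; p₀/q₀ = 12/1; p₀² − 168·q₀² = 144 − 168 = -24.
  k = 1: m = 12, d = 24, a = ⌊(12 + 12)/24⌋ = 1; p/q = (1·12 + 1)/(1·1 + 0) = 13/1; p² − 168·q² = 169 − 168 = 1.
  The first convergent with p² − 168·q² = 1 gives the fundamental solution (x₁, y₁) = (13, 1).
Step 2: Apply the recurrence (x_{n+1}, y_{n+1}) = (x₁x_n + 168y₁y_n, x₁y_n + y₁x_n) repeatedly.
  From (x_1, y_1) = (13, 1): x_2 = 13·13 + 168·1·1 = 337; y_2 = 13·1 + 1·13 = 26.
  From (x_2, y_2) = (337, 26): x_3 = 13·337 + 168·1·26 = 8749; y_3 = 13·26 + 1·337 = 675.
  From (x_3, y_3) = (8749, 675): x_4 = 13·8749 + 168·1·675 = 227137; y_4 = 13·675 + 1·8749 = 17524.
Step 3: Verify x_4² - 168·y_4² = 51591216769 - 51591216768 = 1 (should be 1). ✓

(x_1, y_1) = (13, 1); (x_4, y_4) = (227137, 17524).


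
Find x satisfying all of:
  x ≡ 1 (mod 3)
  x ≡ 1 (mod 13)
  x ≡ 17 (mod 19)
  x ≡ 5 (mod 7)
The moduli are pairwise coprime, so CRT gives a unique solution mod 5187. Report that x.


Product of moduli M = 3 · 13 · 19 · 7 = 5187.
Merge one congruence at a time:
  Start: x ≡ 1 (mod 3).
  Combine with x ≡ 1 (mod 13); new modulus lcm = 39.
    Write x = 1 + 3·t and substitute into x ≡ 1 (mod 13): 3·t ≡ 1 − 1 = 0 (mod 13).
    The inverse of 3 mod 13 is 9 (since 3·9 = 27 = 2·13 + 1), so t ≡ 9·0 = 0 ≡ 0 (mod 13).
    Then x = 1 + 3·0 = 1, valid modulo lcm(3, 13) = 39: x ≡ 1 (mod 39).
  Combine with x ≡ 17 (mod 19); new modulus lcm = 741.
    Write x = 1 + 39·t and substitute into x ≡ 17 (mod 19): 39·t ≡ 17 − 1 = 16 (mod 19).
    Reduce coefficients mod 19: 1·t ≡ 16 (mod 19).
    So t ≡ 16 (mod 19).
    Then x = 1 + 39·16 = 625, valid modulo lcm(39, 19) = 741: x ≡ 625 (mod 741).
  Combine with x ≡ 5 (mod 7); new modulus lcm = 5187.
    Write x = 625 + 741·t and substitute into x ≡ 5 (mod 7): 741·t ≡ 5 − 625 = -620 (mod 7).
    Reduce coefficients mod 7: 6·t ≡ 3 (mod 7).
    The inverse of 6 mod 7 is 6 (since 6·6 = 36 = 5·7 + 1), so t ≡ 6·3 = 18 ≡ 4 (mod 7).
    Then x = 625 + 741·4 = 3589, valid modulo lcm(741, 7) = 5187: x ≡ 3589 (mod 5187).
Verify against each original: 3589 mod 3 = 1, 3589 mod 13 = 1, 3589 mod 19 = 17, 3589 mod 7 = 5.

x ≡ 3589 (mod 5187).


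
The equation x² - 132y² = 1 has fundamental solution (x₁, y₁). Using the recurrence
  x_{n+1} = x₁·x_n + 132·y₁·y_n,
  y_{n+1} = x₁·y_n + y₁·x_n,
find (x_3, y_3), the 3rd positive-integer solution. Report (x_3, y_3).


Step 1: Find the fundamental solution (x₁, y₁) of x² - 132y² = 1.
  Expand √132 as a continued fraction. a₀ = ⌊√132⌋ = 11; iterate m_{k+1} = d_k·a_k − m_k, d_{k+1} = (132 − m_{k+1}²)/d_k, a_{k+1} = ⌊(a₀ + m_{k+1})/d_{k+1}⌋ (starting m₀ = 0, d₀ = 1), with convergents p_k = a_k·p_{k-1} + p_{k-2}, q_k = a_k·q_{k-1} + q_{k-2} (p₋₁ = 1, q₋₁ = 0):
  k = 0: a₀ = 11; p₀/q₀ = 11/1; p₀² − 132·q₀² = 121 − 132 = -11.
  k = 1: m = 11, d = 11, a = ⌊(11 + 11)/11⌋ = 2; p/q = (2·11 + 1)/(2·1 + 0) = 23/2; p² − 132·q² = 529 − 528 = 1.
  The first convergent with p² − 132·q² = 1 gives the fundamental solution (x₁, y₁) = (23, 2).
Step 2: Apply the recurrence (x_{n+1}, y_{n+1}) = (x₁x_n + 132y₁y_n, x₁y_n + y₁x_n) repeatedly.
  From (x_1, y_1) = (23, 2): x_2 = 23·23 + 132·2·2 = 1057; y_2 = 23·2 + 2·23 = 92.
  From (x_2, y_2) = (1057, 92): x_3 = 23·1057 + 132·2·92 = 48599; y_3 = 23·92 + 2·1057 = 4230.
Step 3: Verify x_3² - 132·y_3² = 2361862801 - 2361862800 = 1 (should be 1). ✓

(x_1, y_1) = (23, 2); (x_3, y_3) = (48599, 4230).


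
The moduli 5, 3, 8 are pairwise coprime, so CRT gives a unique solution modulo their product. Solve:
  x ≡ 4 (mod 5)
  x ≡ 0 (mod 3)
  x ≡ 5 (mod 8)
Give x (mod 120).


Moduli 5, 3, 8 are pairwise coprime; by CRT there is a unique solution modulo M = 5 · 3 · 8 = 120.
Solve pairwise, accumulating the modulus:
  Start with x ≡ 4 (mod 5).
  Combine with x ≡ 0 (mod 3): since gcd(5, 3) = 1, we get a unique residue mod 15.
    Write x = 4 + 5·t and substitute into x ≡ 0 (mod 3): 5·t ≡ 0 − 4 = -4 (mod 3).
    Reduce coefficients mod 3: 2·t ≡ 2 (mod 3).
    The inverse of 2 mod 3 is 2 (since 2·2 = 4 = 1·3 + 1), so t ≡ 2·2 = 4 ≡ 1 (mod 3).
    Then x = 4 + 5·1 = 9, valid modulo lcm(5, 3) = 15: x ≡ 9 (mod 15).
  Combine with x ≡ 5 (mod 8): since gcd(15, 8) = 1, we get a unique residue mod 120.
    Write x = 9 + 15·t and substitute into x ≡ 5 (mod 8): 15·t ≡ 5 − 9 = -4 (mod 8).
    Reduce coefficients mod 8: 7·t ≡ 4 (mod 8).
    The inverse of 7 mod 8 is 7 (since 7·7 = 49 = 6·8 + 1), so t ≡ 7·4 = 28 ≡ 4 (mod 8).
    Then x = 9 + 15·4 = 69, valid modulo lcm(15, 8) = 120: x ≡ 69 (mod 120).
Verify: 69 mod 5 = 4 ✓, 69 mod 3 = 0 ✓, 69 mod 8 = 5 ✓.

x ≡ 69 (mod 120).


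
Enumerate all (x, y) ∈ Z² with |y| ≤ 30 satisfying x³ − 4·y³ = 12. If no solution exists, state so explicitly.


The equation is x³ - 4y³ = 12. For fixed y, x³ = 4·y³ + 12, so a solution requires the RHS to be a perfect cube.
Strategy: iterate y from -30 to 30, compute RHS = 4·y³ + 12, and check whether it is a (positive or negative) perfect cube.
Check small values of y:
  y = 0: RHS = 12 is not a perfect cube.
  y = 1: RHS = 16 is not a perfect cube.
  y = -1: RHS = 8 = (2)³ ⇒ x = 2 works.
  y = 2: RHS = 44 is not a perfect cube.
  y = -2: RHS = -20 is not a perfect cube.
  y = 3: RHS = 120 is not a perfect cube.
  y = -3: RHS = -96 is not a perfect cube.
Continuing, at y = 5: RHS = 512 = (8)³ ⇒ x = 8 works.
Searching the remaining y in |y| ≤ 30 finds no further solutions.
Collected solutions: (2, -1), (8, 5).

Solutions (with |y| ≤ 30): (2, -1), (8, 5).


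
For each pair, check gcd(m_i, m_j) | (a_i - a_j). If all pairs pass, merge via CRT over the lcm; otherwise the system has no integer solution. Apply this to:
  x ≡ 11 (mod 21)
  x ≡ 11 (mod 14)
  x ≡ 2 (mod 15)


Moduli 21, 14, 15 are not pairwise coprime, so CRT works modulo lcm(m_i) when all pairwise compatibility conditions hold.
Pairwise compatibility: gcd(m_i, m_j) must divide a_i - a_j for every pair.
Merge one congruence at a time:
  Start: x ≡ 11 (mod 21).
  Combine with x ≡ 11 (mod 14): gcd(21, 14) = 7; 11 - 11 = 0, which IS divisible by 7, so compatible.
    Write x = 11 + 21·t and substitute into x ≡ 11 (mod 14): 21·t ≡ 11 − 11 = 0 (mod 14).
    Divide the congruence (and modulus) by g = 7: 3·t ≡ 0 (mod 2).
    Reduce coefficients mod 2: 1·t ≡ 0 (mod 2).
    So t ≡ 0 (mod 2).
    Then x = 11 + 21·0 = 11, valid modulo lcm(21, 14) = 42: x ≡ 11 (mod 42).
  Combine with x ≡ 2 (mod 15): gcd(42, 15) = 3; 2 - 11 = -9, which IS divisible by 3, so compatible.
    Write x = 11 + 42·t and substitute into x ≡ 2 (mod 15): 42·t ≡ 2 − 11 = -9 (mod 15).
    Divide the congruence (and modulus) by g = 3: 14·t ≡ -3 (mod 5).
    Reduce coefficients mod 5: 4·t ≡ 2 (mod 5).
    The inverse of 4 mod 5 is 4 (since 4·4 = 16 = 3·5 + 1), so t ≡ 4·2 = 8 ≡ 3 (mod 5).
    Then x = 11 + 42·3 = 137, valid modulo lcm(42, 15) = 210: x ≡ 137 (mod 210).
Verify: 137 mod 21 = 11, 137 mod 14 = 11, 137 mod 15 = 2.

x ≡ 137 (mod 210).


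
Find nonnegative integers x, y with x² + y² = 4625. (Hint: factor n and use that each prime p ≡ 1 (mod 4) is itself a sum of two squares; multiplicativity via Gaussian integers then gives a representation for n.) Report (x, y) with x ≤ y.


Step 1: Factor n = 4625 = 5^3 · 37.
Step 2: Check the mod-4 condition on each prime factor: 5 ≡ 1 (mod 4), exponent 3; 37 ≡ 1 (mod 4), exponent 1.
All primes ≡ 3 (mod 4) appear to even exponent (or don't appear), so by the two-squares theorem n IS expressible as a sum of two squares.
Step 3: Build a representation. Group n = k² · m with k = 5 and m = 5 · 37 = 185 (a product of primes ≡ 1 (mod 4)); a representation of m scales to one of n via (k·x)² + (k·y)² = k²(x² + y²). Each prime p ≡ 1 (mod 4) is itself a sum of two squares; find a² by testing p − a² for a perfect square:
  5: 5 − 1² = 4 = 2² ⇒ 5 = 1² + 2².
  37: 37 − 1² = 36 = 6² ⇒ 37 = 1² + 6².
  Combine using the Brahmagupta–Fibonacci identity (a² + b²)(c² + d²) = (ac − bd)² + (ad + bc)² = (ac + bd)² + (ad − bc)²:
  5 · 37 = 185: from (1² + 2²)(1² + 6²), take (1·1 − 2·6, 1·6 + 2·1) = (1 − 12, 6 + 2) = (-11, 8); dropping signs (only squares matter) gives (11, 8); check 11² + 8² = 121 + 64 = 185 ✓.
  Scale by k = 5: (5·11, 5·8) = (55, 40).
Step 4: Order so x ≤ y and verify: 40² + 55² = 1600 + 3025 = 4625 = n. ✓

n = 4625 = 40² + 55² (one valid representation with x ≤ y).


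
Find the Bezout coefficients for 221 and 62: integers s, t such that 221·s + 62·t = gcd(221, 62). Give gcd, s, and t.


Euclidean algorithm on (221, 62) — divide until remainder is 0:
  221 = 3 · 62 + 35
  62 = 1 · 35 + 27
  35 = 1 · 27 + 8
  27 = 3 · 8 + 3
  8 = 2 · 3 + 2
  3 = 1 · 2 + 1
  2 = 2 · 1 + 0
gcd(221, 62) = 1.
Track Bezout coefficients alongside the remainders: start with r₀ = 221 = a·1 + b·0 (s = 1, t = 0) and r₁ = 62 = a·0 + b·1 (s = 0, t = 1); each new remainder r_{k+1} = r_{k-1} − q_k·r_k inherits s_{k+1} = s_{k-1} − q_k·s_k, t_{k+1} = t_{k-1} − q_k·t_k, so r_k = a·s_k + b·t_k at every step:
  q = 3: r = 35, s = 1 − 3·0 = 1, t = 0 − 3·1 = -3  (check: 221·1 + 62·(-3) = 35)
  q = 1: r = 27, s = 0 − 1·1 = -1, t = 1 − 1·(-3) = 4  (check: 221·(-1) + 62·4 = 27)
  q = 1: r = 8, s = 1 − 1·(-1) = 2, t = -3 − 1·4 = -7  (check: 221·2 + 62·(-7) = 8)
  q = 3: r = 3, s = -1 − 3·2 = -7, t = 4 − 3·(-7) = 25  (check: 221·(-7) + 62·25 = 3)
  q = 2: r = 2, s = 2 − 2·(-7) = 16, t = -7 − 2·25 = -57  (check: 221·16 + 62·(-57) = 2)
  q = 1: r = 1, s = -7 − 1·16 = -23, t = 25 − 1·(-57) = 82  (check: 221·(-23) + 62·82 = 1)
The row with r = 1 (the gcd) gives the Bezout coefficients s = -23, t = 82.
Result: 221 · (-23) + 62 · (82) = 1.

gcd(221, 62) = 1; s = -23, t = 82 (check: 221·(-23) + 62·82 = 1).


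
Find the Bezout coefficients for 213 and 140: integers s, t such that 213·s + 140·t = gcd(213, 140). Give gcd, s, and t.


Euclidean algorithm on (213, 140) — divide until remainder is 0:
  213 = 1 · 140 + 73
  140 = 1 · 73 + 67
  73 = 1 · 67 + 6
  67 = 11 · 6 + 1
  6 = 6 · 1 + 0
gcd(213, 140) = 1.
Track Bezout coefficients alongside the remainders: start with r₀ = 213 = a·1 + b·0 (s = 1, t = 0) and r₁ = 140 = a·0 + b·1 (s = 0, t = 1); each new remainder r_{k+1} = r_{k-1} − q_k·r_k inherits s_{k+1} = s_{k-1} − q_k·s_k, t_{k+1} = t_{k-1} − q_k·t_k, so r_k = a·s_k + b·t_k at every step:
  q = 1: r = 73, s = 1 − 1·0 = 1, t = 0 − 1·1 = -1  (check: 213·1 + 140·(-1) = 73)
  q = 1: r = 67, s = 0 − 1·1 = -1, t = 1 − 1·(-1) = 2  (check: 213·(-1) + 140·2 = 67)
  q = 1: r = 6, s = 1 − 1·(-1) = 2, t = -1 − 1·2 = -3  (check: 213·2 + 140·(-3) = 6)
  q = 11: r = 1, s = -1 − 11·2 = -23, t = 2 − 11·(-3) = 35  (check: 213·(-23) + 140·35 = 1)
The row with r = 1 (the gcd) gives the Bezout coefficients s = -23, t = 35.
Result: 213 · (-23) + 140 · (35) = 1.

gcd(213, 140) = 1; s = -23, t = 35 (check: 213·(-23) + 140·35 = 1).


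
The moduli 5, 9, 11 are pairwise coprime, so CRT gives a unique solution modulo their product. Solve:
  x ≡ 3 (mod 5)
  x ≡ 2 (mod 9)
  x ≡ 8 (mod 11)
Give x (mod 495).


Moduli 5, 9, 11 are pairwise coprime; by CRT there is a unique solution modulo M = 5 · 9 · 11 = 495.
Solve pairwise, accumulating the modulus:
  Start with x ≡ 3 (mod 5).
  Combine with x ≡ 2 (mod 9): since gcd(5, 9) = 1, we get a unique residue mod 45.
    Write x = 3 + 5·t and substitute into x ≡ 2 (mod 9): 5·t ≡ 2 − 3 = -1 (mod 9).
    Reduce coefficients mod 9: 5·t ≡ 8 (mod 9).
    The inverse of 5 mod 9 is 2 (since 5·2 = 10 = 1·9 + 1), so t ≡ 2·8 = 16 ≡ 7 (mod 9).
    Then x = 3 + 5·7 = 38, valid modulo lcm(5, 9) = 45: x ≡ 38 (mod 45).
  Combine with x ≡ 8 (mod 11): since gcd(45, 11) = 1, we get a unique residue mod 495.
    Write x = 38 + 45·t and substitute into x ≡ 8 (mod 11): 45·t ≡ 8 − 38 = -30 (mod 11).
    Reduce coefficients mod 11: 1·t ≡ 3 (mod 11).
    So t ≡ 3 (mod 11).
    Then x = 38 + 45·3 = 173, valid modulo lcm(45, 11) = 495: x ≡ 173 (mod 495).
Verify: 173 mod 5 = 3 ✓, 173 mod 9 = 2 ✓, 173 mod 11 = 8 ✓.

x ≡ 173 (mod 495).


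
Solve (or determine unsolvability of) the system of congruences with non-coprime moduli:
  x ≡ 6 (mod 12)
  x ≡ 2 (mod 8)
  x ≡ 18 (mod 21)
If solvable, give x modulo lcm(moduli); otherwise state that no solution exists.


Moduli 12, 8, 21 are not pairwise coprime, so CRT works modulo lcm(m_i) when all pairwise compatibility conditions hold.
Pairwise compatibility: gcd(m_i, m_j) must divide a_i - a_j for every pair.
Merge one congruence at a time:
  Start: x ≡ 6 (mod 12).
  Combine with x ≡ 2 (mod 8): gcd(12, 8) = 4; 2 - 6 = -4, which IS divisible by 4, so compatible.
    Write x = 6 + 12·t and substitute into x ≡ 2 (mod 8): 12·t ≡ 2 − 6 = -4 (mod 8).
    Divide the congruence (and modulus) by g = 4: 3·t ≡ -1 (mod 2).
    Reduce coefficients mod 2: 1·t ≡ 1 (mod 2).
    So t ≡ 1 (mod 2).
    Then x = 6 + 12·1 = 18, valid modulo lcm(12, 8) = 24: x ≡ 18 (mod 24).
  Combine with x ≡ 18 (mod 21): gcd(24, 21) = 3; 18 - 18 = 0, which IS divisible by 3, so compatible.
    Write x = 18 + 24·t and substitute into x ≡ 18 (mod 21): 24·t ≡ 18 − 18 = 0 (mod 21).
    Divide the congruence (and modulus) by g = 3: 8·t ≡ 0 (mod 7).
    Reduce coefficients mod 7: 1·t ≡ 0 (mod 7).
    So t ≡ 0 (mod 7).
    Then x = 18 + 24·0 = 18, valid modulo lcm(24, 21) = 168: x ≡ 18 (mod 168).
Verify: 18 mod 12 = 6, 18 mod 8 = 2, 18 mod 21 = 18.

x ≡ 18 (mod 168).


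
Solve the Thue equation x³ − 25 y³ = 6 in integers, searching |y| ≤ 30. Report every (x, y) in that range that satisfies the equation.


The equation is x³ - 25y³ = 6. For fixed y, x³ = 25·y³ + 6, so a solution requires the RHS to be a perfect cube.
Strategy: iterate y from -30 to 30, compute RHS = 25·y³ + 6, and check whether it is a (positive or negative) perfect cube.
Check small values of y:
  y = 0: RHS = 6 is not a perfect cube.
  y = 1: RHS = 31 is not a perfect cube.
  y = -1: RHS = -19 is not a perfect cube.
  y = 2: RHS = 206 is not a perfect cube.
  y = -2: RHS = -194 is not a perfect cube.
  y = 3: RHS = 681 is not a perfect cube.
  y = -3: RHS = -669 is not a perfect cube.
Continuing the search up to |y| = 30 finds no solutions either.
No (x, y) in the scanned range satisfies the equation.

No integer solutions with |y| ≤ 30.


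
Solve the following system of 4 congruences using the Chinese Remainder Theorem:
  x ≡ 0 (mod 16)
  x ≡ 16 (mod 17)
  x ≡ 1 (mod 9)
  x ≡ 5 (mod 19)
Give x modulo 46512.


Product of moduli M = 16 · 17 · 9 · 19 = 46512.
Merge one congruence at a time:
  Start: x ≡ 0 (mod 16).
  Combine with x ≡ 16 (mod 17); new modulus lcm = 272.
    Write x = 0 + 16·t and substitute into x ≡ 16 (mod 17): 16·t ≡ 16 − 0 = 16 (mod 17).
    The inverse of 16 mod 17 is 16 (since 16·16 = 256 = 15·17 + 1), so t ≡ 16·16 = 256 ≡ 1 (mod 17).
    Then x = 0 + 16·1 = 16, valid modulo lcm(16, 17) = 272: x ≡ 16 (mod 272).
  Combine with x ≡ 1 (mod 9); new modulus lcm = 2448.
    Write x = 16 + 272·t and substitute into x ≡ 1 (mod 9): 272·t ≡ 1 − 16 = -15 (mod 9).
    Reduce coefficients mod 9: 2·t ≡ 3 (mod 9).
    The inverse of 2 mod 9 is 5 (since 2·5 = 10 = 1·9 + 1), so t ≡ 5·3 = 15 ≡ 6 (mod 9).
    Then x = 16 + 272·6 = 1648, valid modulo lcm(272, 9) = 2448: x ≡ 1648 (mod 2448).
  Combine with x ≡ 5 (mod 19); new modulus lcm = 46512.
    Write x = 1648 + 2448·t and substitute into x ≡ 5 (mod 19): 2448·t ≡ 5 − 1648 = -1643 (mod 19).
    Reduce coefficients mod 19: 16·t ≡ 10 (mod 19).
    The inverse of 16 mod 19 is 6 (since 16·6 = 96 = 5·19 + 1), so t ≡ 6·10 = 60 ≡ 3 (mod 19).
    Then x = 1648 + 2448·3 = 8992, valid modulo lcm(2448, 19) = 46512: x ≡ 8992 (mod 46512).
Verify against each original: 8992 mod 16 = 0, 8992 mod 17 = 16, 8992 mod 9 = 1, 8992 mod 19 = 5.

x ≡ 8992 (mod 46512).


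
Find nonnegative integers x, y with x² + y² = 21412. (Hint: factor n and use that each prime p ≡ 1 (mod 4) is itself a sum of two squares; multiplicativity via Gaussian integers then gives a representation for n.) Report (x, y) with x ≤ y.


Step 1: Factor n = 21412 = 2^2 · 53 · 101.
Step 2: Check the mod-4 condition on each prime factor: 2 = 2 (special); 53 ≡ 1 (mod 4), exponent 1; 101 ≡ 1 (mod 4), exponent 1.
All primes ≡ 3 (mod 4) appear to even exponent (or don't appear), so by the two-squares theorem n IS expressible as a sum of two squares.
Step 3: Build a representation. Group n = k² · m with k = 2 and m = 53 · 101 = 5353 (a product of primes ≡ 1 (mod 4)); a representation of m scales to one of n via (k·x)² + (k·y)² = k²(x² + y²). Each prime p ≡ 1 (mod 4) is itself a sum of two squares; find a² by testing p − a² for a perfect square:
  53: 53 − 1² = 52, 53 − 2² = 49 = 7² ⇒ 53 = 2² + 7².
  101: 101 − 1² = 100 = 10² ⇒ 101 = 1² + 10².
  Combine using the Brahmagupta–Fibonacci identity (a² + b²)(c² + d²) = (ac − bd)² + (ad + bc)² = (ac + bd)² + (ad − bc)²:
  53 · 101 = 5353: from (2² + 7²)(1² + 10²), take (2·1 − 7·10, 2·10 + 7·1) = (2 − 70, 20 + 7) = (-68, 27); dropping signs (only squares matter) gives (68, 27); check 68² + 27² = 4624 + 729 = 5353 ✓.
  Scale by k = 2: (2·68, 2·27) = (136, 54).
Step 4: Order so x ≤ y and verify: 54² + 136² = 2916 + 18496 = 21412 = n. ✓

n = 21412 = 54² + 136² (one valid representation with x ≤ y).


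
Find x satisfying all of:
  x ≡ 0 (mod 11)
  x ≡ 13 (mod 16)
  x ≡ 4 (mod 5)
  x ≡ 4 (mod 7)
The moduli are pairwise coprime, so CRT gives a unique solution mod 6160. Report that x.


Product of moduli M = 11 · 16 · 5 · 7 = 6160.
Merge one congruence at a time:
  Start: x ≡ 0 (mod 11).
  Combine with x ≡ 13 (mod 16); new modulus lcm = 176.
    Write x = 0 + 11·t and substitute into x ≡ 13 (mod 16): 11·t ≡ 13 − 0 = 13 (mod 16).
    The inverse of 11 mod 16 is 3 (since 11·3 = 33 = 2·16 + 1), so t ≡ 3·13 = 39 ≡ 7 (mod 16).
    Then x = 0 + 11·7 = 77, valid modulo lcm(11, 16) = 176: x ≡ 77 (mod 176).
  Combine with x ≡ 4 (mod 5); new modulus lcm = 880.
    Write x = 77 + 176·t and substitute into x ≡ 4 (mod 5): 176·t ≡ 4 − 77 = -73 (mod 5).
    Reduce coefficients mod 5: 1·t ≡ 2 (mod 5).
    So t ≡ 2 (mod 5).
    Then x = 77 + 176·2 = 429, valid modulo lcm(176, 5) = 880: x ≡ 429 (mod 880).
  Combine with x ≡ 4 (mod 7); new modulus lcm = 6160.
    Write x = 429 + 880·t and substitute into x ≡ 4 (mod 7): 880·t ≡ 4 − 429 = -425 (mod 7).
    Reduce coefficients mod 7: 5·t ≡ 2 (mod 7).
    The inverse of 5 mod 7 is 3 (since 5·3 = 15 = 2·7 + 1), so t ≡ 3·2 = 6 ≡ 6 (mod 7).
    Then x = 429 + 880·6 = 5709, valid modulo lcm(880, 7) = 6160: x ≡ 5709 (mod 6160).
Verify against each original: 5709 mod 11 = 0, 5709 mod 16 = 13, 5709 mod 5 = 4, 5709 mod 7 = 4.

x ≡ 5709 (mod 6160).


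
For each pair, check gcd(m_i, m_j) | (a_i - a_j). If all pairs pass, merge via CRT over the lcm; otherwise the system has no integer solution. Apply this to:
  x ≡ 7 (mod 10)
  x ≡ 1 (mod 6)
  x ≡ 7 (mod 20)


Moduli 10, 6, 20 are not pairwise coprime, so CRT works modulo lcm(m_i) when all pairwise compatibility conditions hold.
Pairwise compatibility: gcd(m_i, m_j) must divide a_i - a_j for every pair.
Merge one congruence at a time:
  Start: x ≡ 7 (mod 10).
  Combine with x ≡ 1 (mod 6): gcd(10, 6) = 2; 1 - 7 = -6, which IS divisible by 2, so compatible.
    Write x = 7 + 10·t and substitute into x ≡ 1 (mod 6): 10·t ≡ 1 − 7 = -6 (mod 6).
    Divide the congruence (and modulus) by g = 2: 5·t ≡ -3 (mod 3).
    Reduce coefficients mod 3: 2·t ≡ 0 (mod 3).
    The inverse of 2 mod 3 is 2 (since 2·2 = 4 = 1·3 + 1), so t ≡ 2·0 = 0 ≡ 0 (mod 3).
    Then x = 7 + 10·0 = 7, valid modulo lcm(10, 6) = 30: x ≡ 7 (mod 30).
  Combine with x ≡ 7 (mod 20): gcd(30, 20) = 10; 7 - 7 = 0, which IS divisible by 10, so compatible.
    Write x = 7 + 30·t and substitute into x ≡ 7 (mod 20): 30·t ≡ 7 − 7 = 0 (mod 20).
    Divide the congruence (and modulus) by g = 10: 3·t ≡ 0 (mod 2).
    Reduce coefficients mod 2: 1·t ≡ 0 (mod 2).
    So t ≡ 0 (mod 2).
    Then x = 7 + 30·0 = 7, valid modulo lcm(30, 20) = 60: x ≡ 7 (mod 60).
Verify: 7 mod 10 = 7, 7 mod 6 = 1, 7 mod 20 = 7.

x ≡ 7 (mod 60).


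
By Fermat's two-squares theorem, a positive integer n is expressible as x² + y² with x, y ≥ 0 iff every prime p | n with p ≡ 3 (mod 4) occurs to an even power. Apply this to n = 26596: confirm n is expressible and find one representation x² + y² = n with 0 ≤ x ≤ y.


Step 1: Factor n = 26596 = 2^2 · 61 · 109.
Step 2: Check the mod-4 condition on each prime factor: 2 = 2 (special); 61 ≡ 1 (mod 4), exponent 1; 109 ≡ 1 (mod 4), exponent 1.
All primes ≡ 3 (mod 4) appear to even exponent (or don't appear), so by the two-squares theorem n IS expressible as a sum of two squares.
Step 3: Build a representation. Group n = k² · m with k = 2 and m = 61 · 109 = 6649 (a product of primes ≡ 1 (mod 4)); a representation of m scales to one of n via (k·x)² + (k·y)² = k²(x² + y²). Each prime p ≡ 1 (mod 4) is itself a sum of two squares; find a² by testing p − a² for a perfect square:
  61: 61 − 1² = 60, 61 − 2² = 57, 61 − 3² = 52, 61 − 4² = 45, 61 − 5² = 36 = 6² ⇒ 61 = 5² + 6².
  109: 109 − 1² = 108, 109 − 2² = 105, 109 − 3² = 100 = 10² ⇒ 109 = 3² + 10².
  Combine using the Brahmagupta–Fibonacci identity (a² + b²)(c² + d²) = (ac − bd)² + (ad + bc)² = (ac + bd)² + (ad − bc)²:
  61 · 109 = 6649: from (5² + 6²)(3² + 10²), take (5·3 − 6·10, 5·10 + 6·3) = (15 − 60, 50 + 18) = (-45, 68); dropping signs (only squares matter) gives (45, 68); check 45² + 68² = 2025 + 4624 = 6649 ✓.
  Scale by k = 2: (2·45, 2·68) = (90, 136).
Step 4: Order so x ≤ y and verify: 90² + 136² = 8100 + 18496 = 26596 = n. ✓

n = 26596 = 90² + 136² (one valid representation with x ≤ y).


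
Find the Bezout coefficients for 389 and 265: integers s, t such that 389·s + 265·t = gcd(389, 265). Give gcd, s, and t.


Euclidean algorithm on (389, 265) — divide until remainder is 0:
  389 = 1 · 265 + 124
  265 = 2 · 124 + 17
  124 = 7 · 17 + 5
  17 = 3 · 5 + 2
  5 = 2 · 2 + 1
  2 = 2 · 1 + 0
gcd(389, 265) = 1.
Track Bezout coefficients alongside the remainders: start with r₀ = 389 = a·1 + b·0 (s = 1, t = 0) and r₁ = 265 = a·0 + b·1 (s = 0, t = 1); each new remainder r_{k+1} = r_{k-1} − q_k·r_k inherits s_{k+1} = s_{k-1} − q_k·s_k, t_{k+1} = t_{k-1} − q_k·t_k, so r_k = a·s_k + b·t_k at every step:
  q = 1: r = 124, s = 1 − 1·0 = 1, t = 0 − 1·1 = -1  (check: 389·1 + 265·(-1) = 124)
  q = 2: r = 17, s = 0 − 2·1 = -2, t = 1 − 2·(-1) = 3  (check: 389·(-2) + 265·3 = 17)
  q = 7: r = 5, s = 1 − 7·(-2) = 15, t = -1 − 7·3 = -22  (check: 389·15 + 265·(-22) = 5)
  q = 3: r = 2, s = -2 − 3·15 = -47, t = 3 − 3·(-22) = 69  (check: 389·(-47) + 265·69 = 2)
  q = 2: r = 1, s = 15 − 2·(-47) = 109, t = -22 − 2·69 = -160  (check: 389·109 + 265·(-160) = 1)
The row with r = 1 (the gcd) gives the Bezout coefficients s = 109, t = -160.
Result: 389 · (109) + 265 · (-160) = 1.

gcd(389, 265) = 1; s = 109, t = -160 (check: 389·109 + 265·(-160) = 1).


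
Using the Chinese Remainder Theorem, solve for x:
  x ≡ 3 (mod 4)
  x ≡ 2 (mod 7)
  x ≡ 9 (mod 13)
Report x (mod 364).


Moduli 4, 7, 13 are pairwise coprime; by CRT there is a unique solution modulo M = 4 · 7 · 13 = 364.
Solve pairwise, accumulating the modulus:
  Start with x ≡ 3 (mod 4).
  Combine with x ≡ 2 (mod 7): since gcd(4, 7) = 1, we get a unique residue mod 28.
    Write x = 3 + 4·t and substitute into x ≡ 2 (mod 7): 4·t ≡ 2 − 3 = -1 (mod 7).
    Reduce coefficients mod 7: 4·t ≡ 6 (mod 7).
    The inverse of 4 mod 7 is 2 (since 4·2 = 8 = 1·7 + 1), so t ≡ 2·6 = 12 ≡ 5 (mod 7).
    Then x = 3 + 4·5 = 23, valid modulo lcm(4, 7) = 28: x ≡ 23 (mod 28).
  Combine with x ≡ 9 (mod 13): since gcd(28, 13) = 1, we get a unique residue mod 364.
    Write x = 23 + 28·t and substitute into x ≡ 9 (mod 13): 28·t ≡ 9 − 23 = -14 (mod 13).
    Reduce coefficients mod 13: 2·t ≡ 12 (mod 13).
    The inverse of 2 mod 13 is 7 (since 2·7 = 14 = 1·13 + 1), so t ≡ 7·12 = 84 ≡ 6 (mod 13).
    Then x = 23 + 28·6 = 191, valid modulo lcm(28, 13) = 364: x ≡ 191 (mod 364).
Verify: 191 mod 4 = 3 ✓, 191 mod 7 = 2 ✓, 191 mod 13 = 9 ✓.

x ≡ 191 (mod 364).


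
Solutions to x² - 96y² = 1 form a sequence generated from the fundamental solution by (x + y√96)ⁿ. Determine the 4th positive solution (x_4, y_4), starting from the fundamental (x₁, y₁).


Step 1: Find the fundamental solution (x₁, y₁) of x² - 96y² = 1.
  Expand √96 as a continued fraction. a₀ = ⌊√96⌋ = 9; iterate m_{k+1} = d_k·a_k − m_k, d_{k+1} = (96 − m_{k+1}²)/d_k, a_{k+1} = ⌊(a₀ + m_{k+1})/d_{k+1}⌋ (starting m₀ = 0, d₀ = 1), with convergents p_k = a_k·p_{k-1} + p_{k-2}, q_k = a_k·q_{k-1} + q_{k-2} (p₋₁ = 1, q₋₁ = 0):
  k = 0: a₀ = 9; p₀/q₀ = 9/1; p₀² − 96·q₀² = 81 − 96 = -15.
  k = 1: m = 9, d = 15, a = ⌊(9 + 9)/15⌋ = 1; p/q = (1·9 + 1)/(1·1 + 0) = 10/1; p² − 96·q² = 100 − 96 = 4.
  k = 2: m = 6, d = 4, a = ⌊(9 + 6)/4⌋ = 3; p/q = (3·10 + 9)/(3·1 + 1) = 39/4; p² − 96·q² = 1521 − 1536 = -15.
  k = 3: m = 6, d = 15, a = ⌊(9 + 6)/15⌋ = 1; p/q = (1·39 + 10)/(1·4 + 1) = 49/5; p² − 96·q² = 2401 − 2400 = 1.
  The first convergent with p² − 96·q² = 1 gives the fundamental solution (x₁, y₁) = (49, 5).
Step 2: Apply the recurrence (x_{n+1}, y_{n+1}) = (x₁x_n + 96y₁y_n, x₁y_n + y₁x_n) repeatedly.
  From (x_1, y_1) = (49, 5): x_2 = 49·49 + 96·5·5 = 4801; y_2 = 49·5 + 5·49 = 490.
  From (x_2, y_2) = (4801, 490): x_3 = 49·4801 + 96·5·490 = 470449; y_3 = 49·490 + 5·4801 = 48015.
  From (x_3, y_3) = (470449, 48015): x_4 = 49·470449 + 96·5·48015 = 46099201; y_4 = 49·48015 + 5·470449 = 4704980.
Step 3: Verify x_4² - 96·y_4² = 2125136332838401 - 2125136332838400 = 1 (should be 1). ✓

(x_1, y_1) = (49, 5); (x_4, y_4) = (46099201, 4704980).


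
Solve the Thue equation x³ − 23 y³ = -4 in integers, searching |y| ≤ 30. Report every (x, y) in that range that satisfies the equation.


The equation is x³ - 23y³ = -4. For fixed y, x³ = 23·y³ − 4, so a solution requires the RHS to be a perfect cube.
Strategy: iterate y from -30 to 30, compute RHS = 23·y³ − 4, and check whether it is a (positive or negative) perfect cube.
Check small values of y:
  y = 0: RHS = -4 is not a perfect cube.
  y = 1: RHS = 19 is not a perfect cube.
  y = -1: RHS = -27 = (-3)³ ⇒ x = -3 works.
  y = 2: RHS = 180 is not a perfect cube.
  y = -2: RHS = -188 is not a perfect cube.
  y = 3: RHS = 617 is not a perfect cube.
  y = -3: RHS = -625 is not a perfect cube.
Continuing the search up to |y| = 30 finds no further solutions beyond those listed.
Collected solutions: (-3, -1).

Solutions (with |y| ≤ 30): (-3, -1).


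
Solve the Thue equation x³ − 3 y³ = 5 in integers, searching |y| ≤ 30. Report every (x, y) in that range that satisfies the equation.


The equation is x³ - 3y³ = 5. For fixed y, x³ = 3·y³ + 5, so a solution requires the RHS to be a perfect cube.
Strategy: iterate y from -30 to 30, compute RHS = 3·y³ + 5, and check whether it is a (positive or negative) perfect cube.
Check small values of y:
  y = 0: RHS = 5 is not a perfect cube.
  y = 1: RHS = 8 = (2)³ ⇒ x = 2 works.
  y = -1: RHS = 2 is not a perfect cube.
  y = 2: RHS = 29 is not a perfect cube.
  y = -2: RHS = -19 is not a perfect cube.
  y = 3: RHS = 86 is not a perfect cube.
  y = -3: RHS = -76 is not a perfect cube.
Continuing the search up to |y| = 30 finds no further solutions beyond those listed.
Collected solutions: (2, 1).

Solutions (with |y| ≤ 30): (2, 1).


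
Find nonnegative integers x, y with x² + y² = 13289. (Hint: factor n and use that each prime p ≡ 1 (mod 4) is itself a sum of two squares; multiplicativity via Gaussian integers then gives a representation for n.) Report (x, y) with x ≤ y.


Step 1: Factor n = 13289 = 97 · 137.
Step 2: Check the mod-4 condition on each prime factor: 97 ≡ 1 (mod 4), exponent 1; 137 ≡ 1 (mod 4), exponent 1.
All primes ≡ 3 (mod 4) appear to even exponent (or don't appear), so by the two-squares theorem n IS expressible as a sum of two squares.
Step 3: Build a representation. Here n = 97 · 137 is a product of primes ≡ 1 (mod 4). Each prime p ≡ 1 (mod 4) is itself a sum of two squares; find a² by testing p − a² for a perfect square:
  97: 97 − 1² = 96, 97 − 2² = 93, 97 − 3² = 88, 97 − 4² = 81 = 9² ⇒ 97 = 4² + 9².
  137: 137 − 1² = 136, 137 − 2² = 133, 137 − 3² = 128, 137 − 4² = 121 = 11² ⇒ 137 = 4² + 11².
  Combine using the Brahmagupta–Fibonacci identity (a² + b²)(c² + d²) = (ac − bd)² + (ad + bc)² = (ac + bd)² + (ad − bc)²:
  97 · 137 = 13289: from (4² + 9²)(4² + 11²), take (4·4 − 9·11, 4·11 + 9·4) = (16 − 99, 44 + 36) = (-83, 80); dropping signs (only squares matter) gives (83, 80); check 83² + 80² = 6889 + 6400 = 13289 ✓.
Step 4: Order so x ≤ y and verify: 80² + 83² = 6400 + 6889 = 13289 = n. ✓

n = 13289 = 80² + 83² (one valid representation with x ≤ y).


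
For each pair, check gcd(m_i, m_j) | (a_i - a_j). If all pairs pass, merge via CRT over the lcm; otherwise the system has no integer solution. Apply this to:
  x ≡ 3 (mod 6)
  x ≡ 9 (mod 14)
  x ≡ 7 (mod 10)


Moduli 6, 14, 10 are not pairwise coprime, so CRT works modulo lcm(m_i) when all pairwise compatibility conditions hold.
Pairwise compatibility: gcd(m_i, m_j) must divide a_i - a_j for every pair.
Merge one congruence at a time:
  Start: x ≡ 3 (mod 6).
  Combine with x ≡ 9 (mod 14): gcd(6, 14) = 2; 9 - 3 = 6, which IS divisible by 2, so compatible.
    Write x = 3 + 6·t and substitute into x ≡ 9 (mod 14): 6·t ≡ 9 − 3 = 6 (mod 14).
    Divide the congruence (and modulus) by g = 2: 3·t ≡ 3 (mod 7).
    The inverse of 3 mod 7 is 5 (since 3·5 = 15 = 2·7 + 1), so t ≡ 5·3 = 15 ≡ 1 (mod 7).
    Then x = 3 + 6·1 = 9, valid modulo lcm(6, 14) = 42: x ≡ 9 (mod 42).
  Combine with x ≡ 7 (mod 10): gcd(42, 10) = 2; 7 - 9 = -2, which IS divisible by 2, so compatible.
    Write x = 9 + 42·t and substitute into x ≡ 7 (mod 10): 42·t ≡ 7 − 9 = -2 (mod 10).
    Divide the congruence (and modulus) by g = 2: 21·t ≡ -1 (mod 5).
    Reduce coefficients mod 5: 1·t ≡ 4 (mod 5).
    So t ≡ 4 (mod 5).
    Then x = 9 + 42·4 = 177, valid modulo lcm(42, 10) = 210: x ≡ 177 (mod 210).
Verify: 177 mod 6 = 3, 177 mod 14 = 9, 177 mod 10 = 7.

x ≡ 177 (mod 210).
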